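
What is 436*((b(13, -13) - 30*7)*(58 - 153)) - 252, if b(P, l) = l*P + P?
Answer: 15159468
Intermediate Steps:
b(P, l) = P + P*l (b(P, l) = P*l + P = P + P*l)
436*((b(13, -13) - 30*7)*(58 - 153)) - 252 = 436*((13*(1 - 13) - 30*7)*(58 - 153)) - 252 = 436*((13*(-12) - 210)*(-95)) - 252 = 436*((-156 - 210)*(-95)) - 252 = 436*(-366*(-95)) - 252 = 436*34770 - 252 = 15159720 - 252 = 15159468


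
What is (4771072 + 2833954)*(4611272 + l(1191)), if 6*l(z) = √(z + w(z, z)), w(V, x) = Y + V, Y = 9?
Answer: 35068843453072 + 3802513*√2391/3 ≈ 3.5069e+13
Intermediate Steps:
w(V, x) = 9 + V
l(z) = √(9 + 2*z)/6 (l(z) = √(z + (9 + z))/6 = √(9 + 2*z)/6)
(4771072 + 2833954)*(4611272 + l(1191)) = (4771072 + 2833954)*(4611272 + √(9 + 2*1191)/6) = 7605026*(4611272 + √(9 + 2382)/6) = 7605026*(4611272 + √2391/6) = 35068843453072 + 3802513*√2391/3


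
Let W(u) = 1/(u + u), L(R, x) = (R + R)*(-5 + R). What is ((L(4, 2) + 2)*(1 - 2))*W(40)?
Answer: 3/40 ≈ 0.075000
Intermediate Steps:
L(R, x) = 2*R*(-5 + R) (L(R, x) = (2*R)*(-5 + R) = 2*R*(-5 + R))
W(u) = 1/(2*u)
((L(4, 2) + 2)*(1 - 2))*W(40) = ((2*4*(-5 + 4) + 2)*(1 - 2))*((1/2)/40) = ((2*4*(-1) + 2)*(-1))*((1/2)*(1/40)) = ((-8 + 2)*(-1))*(1/80) = -6*(-1)*(1/80) = 6*(1/80) = 3/40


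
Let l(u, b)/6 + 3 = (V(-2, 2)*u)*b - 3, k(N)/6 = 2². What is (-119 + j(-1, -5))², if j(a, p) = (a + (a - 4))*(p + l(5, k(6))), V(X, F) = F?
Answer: 72471169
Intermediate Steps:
k(N) = 24 (k(N) = 6*2² = 6*4 = 24)
l(u, b) = -36 + 12*b*u (l(u, b) = -18 + 6*((2*u)*b - 3) = -18 + 6*(2*b*u - 3) = -18 + 6*(-3 + 2*b*u) = -18 + (-18 + 12*b*u) = -36 + 12*b*u)
j(a, p) = (-4 + 2*a)*(1404 + p) (j(a, p) = (a + (a - 4))*(p + (-36 + 12*24*5)) = (a + (-4 + a))*(p + (-36 + 1440)) = (-4 + 2*a)*(p + 1404) = (-4 + 2*a)*(1404 + p))
(-119 + j(-1, -5))² = (-119 + (-5616 - 4*(-5) + 2808*(-1) + 2*(-1)*(-5)))² = (-119 + (-5616 + 20 - 2808 + 10))² = (-119 - 8394)² = (-8513)² = 72471169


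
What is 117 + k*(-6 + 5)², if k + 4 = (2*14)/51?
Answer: 5791/51 ≈ 113.55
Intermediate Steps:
k = -176/51 (k = -4 + (2*14)/51 = -4 + 28*(1/51) = -4 + 28/51 = -176/51 ≈ -3.4510)
117 + k*(-6 + 5)² = 117 - 176*(-6 + 5)²/51 = 117 - 176/51*(-1)² = 117 - 176/51*1 = 117 - 176/51 = 5791/51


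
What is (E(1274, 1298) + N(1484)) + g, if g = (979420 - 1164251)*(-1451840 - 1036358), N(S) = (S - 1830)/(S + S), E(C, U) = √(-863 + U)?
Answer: 682485848814219/1484 + √435 ≈ 4.5990e+11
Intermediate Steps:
N(S) = (-1830 + S)/(2*S) (N(S) = (-1830 + S)/((2*S)) = (-1830 + S)*(1/(2*S)) = (-1830 + S)/(2*S))
g = 459896124538 (g = -184831*(-2488198) = 459896124538)
(E(1274, 1298) + N(1484)) + g = (√(-863 + 1298) + (½)*(-1830 + 1484)/1484) + 459896124538 = (√435 + (½)*(1/1484)*(-346)) + 459896124538 = (√435 - 173/1484) + 459896124538 = (-173/1484 + √435) + 459896124538 = 682485848814219/1484 + √435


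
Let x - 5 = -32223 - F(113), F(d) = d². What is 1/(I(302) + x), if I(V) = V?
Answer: -1/44685 ≈ -2.2379e-5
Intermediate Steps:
x = -44987 (x = 5 + (-32223 - 1*113²) = 5 + (-32223 - 1*12769) = 5 + (-32223 - 12769) = 5 - 44992 = -44987)
1/(I(302) + x) = 1/(302 - 44987) = 1/(-44685) = -1/44685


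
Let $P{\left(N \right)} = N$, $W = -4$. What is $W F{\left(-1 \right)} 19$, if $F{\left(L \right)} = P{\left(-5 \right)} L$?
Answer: $-380$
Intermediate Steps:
$F{\left(L \right)} = - 5 L$
$W F{\left(-1 \right)} 19 = - 4 \left(\left(-5\right) \left(-1\right)\right) 19 = \left(-4\right) 5 \cdot 19 = \left(-20\right) 19 = -380$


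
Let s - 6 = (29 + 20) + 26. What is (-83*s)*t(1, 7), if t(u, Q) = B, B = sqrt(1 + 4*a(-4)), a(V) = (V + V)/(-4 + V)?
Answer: -6723*sqrt(5) ≈ -15033.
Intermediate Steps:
s = 81 (s = 6 + ((29 + 20) + 26) = 6 + (49 + 26) = 6 + 75 = 81)
a(V) = 2*V/(-4 + V) (a(V) = (2*V)/(-4 + V) = 2*V/(-4 + V))
B = sqrt(5) (B = sqrt(1 + 4*(2*(-4)/(-4 - 4))) = sqrt(1 + 4*(2*(-4)/(-8))) = sqrt(1 + 4*(2*(-4)*(-1/8))) = sqrt(1 + 4*1) = sqrt(1 + 4) = sqrt(5) ≈ 2.2361)
t(u, Q) = sqrt(5)
(-83*s)*t(1, 7) = (-83*81)*sqrt(5) = -6723*sqrt(5)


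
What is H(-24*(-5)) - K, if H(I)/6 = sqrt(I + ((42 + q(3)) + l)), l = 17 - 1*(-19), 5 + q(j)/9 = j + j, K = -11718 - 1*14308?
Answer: 26026 + 18*sqrt(23) ≈ 26112.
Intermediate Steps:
K = -26026 (K = -11718 - 14308 = -26026)
q(j) = -45 + 18*j (q(j) = -45 + 9*(j + j) = -45 + 9*(2*j) = -45 + 18*j)
l = 36 (l = 17 + 19 = 36)
H(I) = 6*sqrt(87 + I) (H(I) = 6*sqrt(I + ((42 + (-45 + 18*3)) + 36)) = 6*sqrt(I + ((42 + (-45 + 54)) + 36)) = 6*sqrt(I + ((42 + 9) + 36)) = 6*sqrt(I + (51 + 36)) = 6*sqrt(I + 87) = 6*sqrt(87 + I))
H(-24*(-5)) - K = 6*sqrt(87 - 24*(-5)) - 1*(-26026) = 6*sqrt(87 + 120) + 26026 = 6*sqrt(207) + 26026 = 6*(3*sqrt(23)) + 26026 = 18*sqrt(23) + 26026 = 26026 + 18*sqrt(23)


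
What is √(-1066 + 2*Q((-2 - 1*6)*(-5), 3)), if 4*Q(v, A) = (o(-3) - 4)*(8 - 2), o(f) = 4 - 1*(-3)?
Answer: I*√1057 ≈ 32.512*I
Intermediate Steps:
o(f) = 7 (o(f) = 4 + 3 = 7)
Q(v, A) = 9/2 (Q(v, A) = ((7 - 4)*(8 - 2))/4 = (3*6)/4 = (¼)*18 = 9/2)
√(-1066 + 2*Q((-2 - 1*6)*(-5), 3)) = √(-1066 + 2*(9/2)) = √(-1066 + 9) = √(-1057) = I*√1057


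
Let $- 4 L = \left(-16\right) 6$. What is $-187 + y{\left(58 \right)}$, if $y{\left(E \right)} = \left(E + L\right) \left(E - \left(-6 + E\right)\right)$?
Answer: $305$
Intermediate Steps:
$L = 24$ ($L = - \frac{\left(-16\right) 6}{4} = \left(- \frac{1}{4}\right) \left(-96\right) = 24$)
$y{\left(E \right)} = 144 + 6 E$ ($y{\left(E \right)} = \left(E + 24\right) \left(E - \left(-6 + E\right)\right) = \left(24 + E\right) 6 = 144 + 6 E$)
$-187 + y{\left(58 \right)} = -187 + \left(144 + 6 \cdot 58\right) = -187 + \left(144 + 348\right) = -187 + 492 = 305$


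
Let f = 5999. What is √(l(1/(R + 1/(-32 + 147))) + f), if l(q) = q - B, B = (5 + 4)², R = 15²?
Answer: √990625676727/12938 ≈ 76.929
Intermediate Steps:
R = 225
B = 81 (B = 9² = 81)
l(q) = -81 + q (l(q) = q - 1*81 = q - 81 = -81 + q)
√(l(1/(R + 1/(-32 + 147))) + f) = √((-81 + 1/(225 + 1/(-32 + 147))) + 5999) = √((-81 + 1/(225 + 1/115)) + 5999) = √((-81 + 1/(25876/115)) + 5999) = √((-81 + 115/25876) + 5999) = √(-2095841/25876 + 5999) = √(153134283/25876) = √990625676727/12938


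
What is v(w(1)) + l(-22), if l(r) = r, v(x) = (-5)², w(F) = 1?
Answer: 3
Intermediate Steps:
v(x) = 25
v(w(1)) + l(-22) = 25 - 22 = 3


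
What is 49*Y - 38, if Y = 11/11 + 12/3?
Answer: 207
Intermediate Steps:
Y = 5 (Y = 11*(1/11) + 12*(⅓) = 1 + 4 = 5)
49*Y - 38 = 49*5 - 38 = 245 - 38 = 207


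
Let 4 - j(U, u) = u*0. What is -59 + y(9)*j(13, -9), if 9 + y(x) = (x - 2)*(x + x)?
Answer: 409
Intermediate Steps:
y(x) = -9 + 2*x*(-2 + x) (y(x) = -9 + (x - 2)*(x + x) = -9 + (-2 + x)*(2*x) = -9 + 2*x*(-2 + x))
j(U, u) = 4 (j(U, u) = 4 - u*0 = 4 - 1*0 = 4 + 0 = 4)
-59 + y(9)*j(13, -9) = -59 + (-9 - 4*9 + 2*9²)*4 = -59 + (-9 - 36 + 2*81)*4 = -59 + (-9 - 36 + 162)*4 = -59 + 117*4 = -59 + 468 = 409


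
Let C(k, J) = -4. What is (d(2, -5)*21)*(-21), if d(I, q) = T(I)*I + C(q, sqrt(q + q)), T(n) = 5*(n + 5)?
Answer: -29106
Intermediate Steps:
T(n) = 25 + 5*n (T(n) = 5*(5 + n) = 25 + 5*n)
d(I, q) = -4 + I*(25 + 5*I) (d(I, q) = (25 + 5*I)*I - 4 = I*(25 + 5*I) - 4 = -4 + I*(25 + 5*I))
(d(2, -5)*21)*(-21) = ((-4 + 5*2*(5 + 2))*21)*(-21) = ((-4 + 5*2*7)*21)*(-21) = ((-4 + 70)*21)*(-21) = (66*21)*(-21) = 1386*(-21) = -29106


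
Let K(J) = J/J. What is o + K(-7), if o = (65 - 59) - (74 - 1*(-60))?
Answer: -127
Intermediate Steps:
o = -128 (o = 6 - (74 + 60) = 6 - 1*134 = 6 - 134 = -128)
K(J) = 1
o + K(-7) = -128 + 1 = -127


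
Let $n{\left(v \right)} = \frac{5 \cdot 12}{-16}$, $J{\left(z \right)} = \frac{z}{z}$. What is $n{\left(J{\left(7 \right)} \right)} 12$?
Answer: $-45$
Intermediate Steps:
$J{\left(z \right)} = 1$
$n{\left(v \right)} = - \frac{15}{4}$ ($n{\left(v \right)} = 60 \left(- \frac{1}{16}\right) = - \frac{15}{4}$)
$n{\left(J{\left(7 \right)} \right)} 12 = \left(- \frac{15}{4}\right) 12 = -45$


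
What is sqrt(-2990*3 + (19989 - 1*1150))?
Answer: sqrt(9869) ≈ 99.343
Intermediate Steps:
sqrt(-2990*3 + (19989 - 1*1150)) = sqrt(-8970 + (19989 - 1150)) = sqrt(-8970 + 18839) = sqrt(9869)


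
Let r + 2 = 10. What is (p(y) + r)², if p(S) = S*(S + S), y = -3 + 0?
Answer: 676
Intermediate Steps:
r = 8 (r = -2 + 10 = 8)
y = -3
p(S) = 2*S² (p(S) = S*(2*S) = 2*S²)
(p(y) + r)² = (2*(-3)² + 8)² = (2*9 + 8)² = (18 + 8)² = 26² = 676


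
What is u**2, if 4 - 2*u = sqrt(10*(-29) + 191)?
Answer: (4 - 3*I*sqrt(11))**2/4 ≈ -20.75 - 19.9*I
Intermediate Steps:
u = 2 - 3*I*sqrt(11)/2 (u = 2 - sqrt(10*(-29) + 191)/2 = 2 - sqrt(-290 + 191)/2 = 2 - 3*I*sqrt(11)/2 ≈ 2.0 - 4.9749*I)
u**2 = (2 - 3*I*sqrt(11)/2)**2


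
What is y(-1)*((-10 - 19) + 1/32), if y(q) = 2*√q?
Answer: -927*I/16 ≈ -57.938*I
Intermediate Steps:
y(-1)*((-10 - 19) + 1/32) = (2*√(-1))*((-10 - 19) + 1/32) = (2*I)*(-29 + 1/32) = (2*I)*(-927/32) = -927*I/16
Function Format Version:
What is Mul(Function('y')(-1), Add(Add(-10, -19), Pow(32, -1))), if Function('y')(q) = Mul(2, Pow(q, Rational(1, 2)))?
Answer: Mul(Rational(-927, 16), I) ≈ Mul(-57.938, I)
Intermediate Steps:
Mul(Function('y')(-1), Add(Add(-10, -19), Pow(32, -1))) = Mul(Mul(2, Pow(-1, Rational(1, 2))), Add(Add(-10, -19), Pow(32, -1))) = Mul(Mul(2, I), Add(-29, Rational(1, 32))) = Mul(Mul(2, I), Rational(-927, 32)) = Mul(Rational(-927, 16), I)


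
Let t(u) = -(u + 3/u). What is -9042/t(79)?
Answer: 357159/3122 ≈ 114.40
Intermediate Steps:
t(u) = -u - 3/u
-9042/t(79) = -9042/(-1*79 - 3/79) = -9042/(-79 - 3*1/79) = -9042/(-79 - 3/79) = -9042/(-6244/79) = -9042*(-79/6244) = 357159/3122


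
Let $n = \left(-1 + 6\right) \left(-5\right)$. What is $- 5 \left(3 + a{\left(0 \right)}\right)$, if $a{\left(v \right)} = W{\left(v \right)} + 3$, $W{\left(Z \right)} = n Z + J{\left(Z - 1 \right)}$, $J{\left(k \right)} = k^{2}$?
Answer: $-35$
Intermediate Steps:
$n = -25$ ($n = 5 \left(-5\right) = -25$)
$W{\left(Z \right)} = \left(-1 + Z\right)^{2} - 25 Z$ ($W{\left(Z \right)} = - 25 Z + \left(Z - 1\right)^{2} = - 25 Z + \left(-1 + Z\right)^{2} = \left(-1 + Z\right)^{2} - 25 Z$)
$a{\left(v \right)} = 3 + \left(-1 + v\right)^{2} - 25 v$ ($a{\left(v \right)} = \left(\left(-1 + v\right)^{2} - 25 v\right) + 3 = 3 + \left(-1 + v\right)^{2} - 25 v$)
$- 5 \left(3 + a{\left(0 \right)}\right) = - 5 \left(3 + \left(4 + 0^{2} - 0\right)\right) = - 5 \left(3 + \left(4 + 0 + 0\right)\right) = - 5 \left(3 + 4\right) = \left(-5\right) 7 = -35$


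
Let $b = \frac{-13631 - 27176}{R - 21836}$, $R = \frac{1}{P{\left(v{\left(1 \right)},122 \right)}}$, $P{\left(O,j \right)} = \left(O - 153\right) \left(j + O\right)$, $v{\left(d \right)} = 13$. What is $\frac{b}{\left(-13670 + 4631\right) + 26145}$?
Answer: $\frac{128542050}{1176608843251} \approx 0.00010925$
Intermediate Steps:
$P{\left(O,j \right)} = \left(-153 + O\right) \left(O + j\right)$
$R = - \frac{1}{18900}$ ($R = \frac{1}{13^{2} - 1989 - 18666 + 13 \cdot 122} = \frac{1}{169 - 1989 - 18666 + 1586} = \frac{1}{-18900} = - \frac{1}{18900} \approx -5.291 \cdot 10^{-5}$)
$b = \frac{771252300}{412700401}$ ($b = \frac{-13631 - 27176}{- \frac{1}{18900} - 21836} = - \frac{40807}{- \frac{412700401}{18900}} = \left(-40807\right) \left(- \frac{18900}{412700401}\right) = \frac{771252300}{412700401} \approx 1.8688$)
$\frac{b}{\left(-13670 + 4631\right) + 26145} = \frac{771252300}{412700401 \left(\left(-13670 + 4631\right) + 26145\right)} = \frac{771252300}{412700401 \left(-9039 + 26145\right)} = \frac{771252300}{412700401 \cdot 17106} = \frac{771252300}{412700401} \cdot \frac{1}{17106} = \frac{128542050}{1176608843251}$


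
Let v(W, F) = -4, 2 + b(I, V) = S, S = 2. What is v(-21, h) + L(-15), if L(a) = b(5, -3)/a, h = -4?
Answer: -4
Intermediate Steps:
b(I, V) = 0 (b(I, V) = -2 + 2 = 0)
L(a) = 0 (L(a) = 0/a = 0)
v(-21, h) + L(-15) = -4 + 0 = -4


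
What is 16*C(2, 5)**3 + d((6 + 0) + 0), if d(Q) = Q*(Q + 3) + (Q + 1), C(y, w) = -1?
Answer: 45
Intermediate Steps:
d(Q) = 1 + Q + Q*(3 + Q) (d(Q) = Q*(3 + Q) + (1 + Q) = 1 + Q + Q*(3 + Q))
16*C(2, 5)**3 + d((6 + 0) + 0) = 16*(-1)**3 + (1 + ((6 + 0) + 0)**2 + 4*((6 + 0) + 0)) = 16*(-1) + (1 + (6 + 0)**2 + 4*(6 + 0)) = -16 + (1 + 6**2 + 4*6) = -16 + (1 + 36 + 24) = -16 + 61 = 45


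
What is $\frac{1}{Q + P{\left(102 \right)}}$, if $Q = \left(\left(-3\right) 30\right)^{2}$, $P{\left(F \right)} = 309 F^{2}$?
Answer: $\frac{1}{3222936} \approx 3.1028 \cdot 10^{-7}$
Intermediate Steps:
$Q = 8100$ ($Q = \left(-90\right)^{2} = 8100$)
$\frac{1}{Q + P{\left(102 \right)}} = \frac{1}{8100 + 309 \cdot 102^{2}} = \frac{1}{8100 + 309 \cdot 10404} = \frac{1}{8100 + 3214836} = \frac{1}{3222936}$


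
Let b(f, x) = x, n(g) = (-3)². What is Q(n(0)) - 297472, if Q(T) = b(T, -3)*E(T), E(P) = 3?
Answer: -297481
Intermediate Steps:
n(g) = 9
Q(T) = -9 (Q(T) = -3*3 = -9)
Q(n(0)) - 297472 = -9 - 297472 = -297481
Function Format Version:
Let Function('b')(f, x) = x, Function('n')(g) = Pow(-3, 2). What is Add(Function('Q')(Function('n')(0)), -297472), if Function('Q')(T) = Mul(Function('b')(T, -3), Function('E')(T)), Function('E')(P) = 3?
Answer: -297481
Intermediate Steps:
Function('n')(g) = 9
Function('Q')(T) = -9 (Function('Q')(T) = Mul(-3, 3) = -9)
Add(Function('Q')(Function('n')(0)), -297472) = Add(-9, -297472) = -297481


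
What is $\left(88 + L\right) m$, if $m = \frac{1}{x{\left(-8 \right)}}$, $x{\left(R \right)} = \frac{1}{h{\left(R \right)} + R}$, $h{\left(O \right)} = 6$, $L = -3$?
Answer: $-170$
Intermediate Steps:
$x{\left(R \right)} = \frac{1}{6 + R}$
$m = -2$ ($m = \frac{1}{\frac{1}{6 - 8}} = \frac{1}{\frac{1}{-2}} = \frac{1}{- \frac{1}{2}} = -2$)
$\left(88 + L\right) m = \left(88 - 3\right) \left(-2\right) = 85 \left(-2\right) = -170$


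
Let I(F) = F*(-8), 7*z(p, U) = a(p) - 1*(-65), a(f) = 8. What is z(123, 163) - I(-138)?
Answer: -7655/7 ≈ -1093.6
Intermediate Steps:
z(p, U) = 73/7 (z(p, U) = (8 - 1*(-65))/7 = (8 + 65)/7 = (⅐)*73 = 73/7)
I(F) = -8*F
z(123, 163) - I(-138) = 73/7 - (-8)*(-138) = 73/7 - 1*1104 = 73/7 - 1104 = -7655/7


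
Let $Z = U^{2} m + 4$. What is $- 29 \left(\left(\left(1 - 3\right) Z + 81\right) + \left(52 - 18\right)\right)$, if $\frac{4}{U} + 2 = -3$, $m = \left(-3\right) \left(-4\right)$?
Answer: $- \frac{66439}{25} \approx -2657.6$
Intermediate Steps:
$m = 12$
$U = - \frac{4}{5}$ ($U = \frac{4}{-2 - 3} = \frac{4}{-5} = 4 \left(- \frac{1}{5}\right) = - \frac{4}{5} \approx -0.8$)
$Z = \frac{292}{25}$ ($Z = \left(- \frac{4}{5}\right)^{2} \cdot 12 + 4 = \frac{16}{25} \cdot 12 + 4 = \frac{192}{25} + 4 = \frac{292}{25} \approx 11.68$)
$- 29 \left(\left(\left(1 - 3\right) Z + 81\right) + \left(52 - 18\right)\right) = - 29 \left(\left(\left(1 - 3\right) \frac{292}{25} + 81\right) + \left(52 - 18\right)\right) = - 29 \left(\left(\left(-2\right) \frac{292}{25} + 81\right) + \left(52 - 18\right)\right) = - 29 \left(\left(- \frac{584}{25} + 81\right) + 34\right) = - 29 \left(\frac{1441}{25} + 34\right) = \left(-29\right) \frac{2291}{25} = - \frac{66439}{25}$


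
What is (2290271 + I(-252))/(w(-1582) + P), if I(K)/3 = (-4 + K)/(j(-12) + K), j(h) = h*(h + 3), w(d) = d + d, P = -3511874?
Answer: -6870829/10545114 ≈ -0.65157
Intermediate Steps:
w(d) = 2*d
j(h) = h*(3 + h)
I(K) = 3*(-4 + K)/(108 + K) (I(K) = 3*((-4 + K)/(-12*(3 - 12) + K)) = 3*((-4 + K)/(-12*(-9) + K)) = 3*((-4 + K)/(108 + K)) = 3*(-4 + K)/(108 + K))
(2290271 + I(-252))/(w(-1582) + P) = (2290271 + 3*(-4 - 252)/(108 - 252))/(2*(-1582) - 3511874) = (2290271 + 3*(-256)/(-144))/(-3164 - 3511874) = (2290271 + 3*(-1/144)*(-256))/(-3515038) = (2290271 + 16/3)*(-1/3515038) = (6870829/3)*(-1/3515038) = -6870829/10545114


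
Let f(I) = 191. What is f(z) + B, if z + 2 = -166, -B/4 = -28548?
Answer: 114383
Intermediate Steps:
B = 114192 (B = -4*(-28548) = 114192)
z = -168 (z = -2 - 166 = -168)
f(z) + B = 191 + 114192 = 114383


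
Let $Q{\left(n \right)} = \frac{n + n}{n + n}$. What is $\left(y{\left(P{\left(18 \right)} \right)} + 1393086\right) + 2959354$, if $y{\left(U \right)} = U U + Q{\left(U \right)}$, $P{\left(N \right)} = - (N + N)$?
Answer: $4353737$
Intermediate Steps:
$P{\left(N \right)} = - 2 N$
$Q{\left(n \right)} = 1$ ($Q{\left(n \right)} = \frac{2 n}{2 n} = 2 n \frac{1}{2 n} = 1$)
$y{\left(U \right)} = 1 + U^{2}$ ($y{\left(U \right)} = U U + 1 = U^{2} + 1 = 1 + U^{2}$)
$\left(y{\left(P{\left(18 \right)} \right)} + 1393086\right) + 2959354 = \left(\left(1 + \left(\left(-2\right) 18\right)^{2}\right) + 1393086\right) + 2959354 = \left(\left(1 + \left(-36\right)^{2}\right) + 1393086\right) + 2959354 = \left(\left(1 + 1296\right) + 1393086\right) + 2959354 = \left(1297 + 1393086\right) + 2959354 = 1394383 + 2959354 = 4353737$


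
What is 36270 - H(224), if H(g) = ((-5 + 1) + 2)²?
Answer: 36266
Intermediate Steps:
H(g) = 4 (H(g) = (-4 + 2)² = (-2)² = 4)
36270 - H(224) = 36270 - 1*4 = 36270 - 4 = 36266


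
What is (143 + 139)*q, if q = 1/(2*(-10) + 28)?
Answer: 141/4 ≈ 35.250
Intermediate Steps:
q = 1/8 (q = 1/(-20 + 28) = 1/8 ≈ 0.12500)
(143 + 139)*q = (143 + 139)*(1/8) = 282*(1/8) = 141/4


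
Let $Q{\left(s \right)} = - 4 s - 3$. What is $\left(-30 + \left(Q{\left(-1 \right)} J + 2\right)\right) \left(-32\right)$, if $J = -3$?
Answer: $992$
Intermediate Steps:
$Q{\left(s \right)} = -3 - 4 s$
$\left(-30 + \left(Q{\left(-1 \right)} J + 2\right)\right) \left(-32\right) = \left(-30 + \left(\left(-3 - -4\right) \left(-3\right) + 2\right)\right) \left(-32\right) = \left(-30 + \left(\left(-3 + 4\right) \left(-3\right) + 2\right)\right) \left(-32\right) = \left(-30 + \left(1 \left(-3\right) + 2\right)\right) \left(-32\right) = \left(-30 + \left(-3 + 2\right)\right) \left(-32\right) = \left(-30 - 1\right) \left(-32\right) = \left(-31\right) \left(-32\right) = 992$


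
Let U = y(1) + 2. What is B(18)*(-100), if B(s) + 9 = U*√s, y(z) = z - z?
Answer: 900 - 600*√2 ≈ 51.472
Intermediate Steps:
y(z) = 0
U = 2 (U = 0 + 2 = 2)
B(s) = -9 + 2*√s
B(18)*(-100) = (-9 + 2*√18)*(-100) = (-9 + 2*(3*√2))*(-100) = (-9 + 6*√2)*(-100) = 900 - 600*√2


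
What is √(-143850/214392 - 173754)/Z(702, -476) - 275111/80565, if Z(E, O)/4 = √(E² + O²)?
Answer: -275111/80565 + I*√9974462820585897655/25704886160 ≈ -3.4148 + 0.12287*I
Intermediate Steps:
Z(E, O) = 4*√(E² + O²)
√(-143850/214392 - 173754)/Z(702, -476) - 275111/80565 = √(-143850/214392 - 173754)/((4*√(702² + (-476)²))) - 275111/80565 = √(-143850*1/214392 - 173754)/((4*√(492804 + 226576))) - 275111*1/80565 = √(-23975/35732 - 173754)/((4*√719380)) - 275111/80565 = √(-6208601903/35732)/((4*(2*√179845))) - 275111/80565 = (I*√55461440799499/17866)/((8*√179845)) - 275111/80565 = (I*√55461440799499/17866)*(√179845/1438760) - 275111/80565 = I*√9974462820585897655/25704886160 - 275111/80565 = -275111/80565 + I*√9974462820585897655/25704886160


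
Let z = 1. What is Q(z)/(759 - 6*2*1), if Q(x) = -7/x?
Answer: -7/747 ≈ -0.0093708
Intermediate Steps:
Q(z)/(759 - 6*2*1) = (-7/1)/(759 - 6*2*1) = (-7*1)/(759 - 12*1) = -7/(759 - 12) = -7/747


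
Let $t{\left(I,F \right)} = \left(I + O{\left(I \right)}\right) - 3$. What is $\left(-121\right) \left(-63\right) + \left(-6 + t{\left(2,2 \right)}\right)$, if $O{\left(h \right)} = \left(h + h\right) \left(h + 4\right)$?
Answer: $7640$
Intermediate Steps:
$O{\left(h \right)} = 2 h \left(4 + h\right)$
$t{\left(I,F \right)} = -3 + I + 2 I \left(4 + I\right)$ ($t{\left(I,F \right)} = \left(I + 2 I \left(4 + I\right)\right) - 3 = -3 + I + 2 I \left(4 + I\right)$)
$\left(-121\right) \left(-63\right) + \left(-6 + t{\left(2,2 \right)}\right) = \left(-121\right) \left(-63\right) - \left(7 - 4 \left(4 + 2\right)\right) = 7623 + \left(-6 + \left(-3 + 2 + 2 \cdot 2 \cdot 6\right)\right) = 7623 + \left(-6 + \left(-3 + 2 + 24\right)\right) = 7623 + \left(-6 + 23\right) = 7623 + 17 = 7640$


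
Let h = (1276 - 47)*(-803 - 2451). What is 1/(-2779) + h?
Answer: -11113682315/2779 ≈ -3.9992e+6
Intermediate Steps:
h = -3999166 (h = 1229*(-3254) = -3999166)
1/(-2779) + h = 1/(-2779) - 3999166 = -1/2779 - 3999166 = -11113682315/2779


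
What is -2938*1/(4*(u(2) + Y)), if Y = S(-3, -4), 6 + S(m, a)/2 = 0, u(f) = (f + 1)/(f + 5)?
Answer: 10283/162 ≈ 63.475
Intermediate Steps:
u(f) = (1 + f)/(5 + f)
S(m, a) = -12 (S(m, a) = -12 + 2*0 = -12 + 0 = -12)
Y = -12
-2938*1/(4*(u(2) + Y)) = -2938*1/(4*((1 + 2)/(5 + 2) - 12)) = -2938*1/(4*(3/7 - 12)) = -2938/(4*(-81/7)) = -2938/(-324/7) = -2938*(-7/324) = 10283/162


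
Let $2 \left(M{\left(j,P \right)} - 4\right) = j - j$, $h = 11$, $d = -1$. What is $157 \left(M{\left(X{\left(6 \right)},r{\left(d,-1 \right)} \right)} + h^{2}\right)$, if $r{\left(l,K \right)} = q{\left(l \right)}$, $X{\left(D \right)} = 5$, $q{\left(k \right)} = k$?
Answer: $19625$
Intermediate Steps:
$r{\left(l,K \right)} = l$
$M{\left(j,P \right)} = 4$ ($M{\left(j,P \right)} = 4 + \frac{j - j}{2} = 4 + \frac{1}{2} \cdot 0 = 4 + 0 = 4$)
$157 \left(M{\left(X{\left(6 \right)},r{\left(d,-1 \right)} \right)} + h^{2}\right) = 157 \left(4 + 11^{2}\right) = 157 \left(4 + 121\right) = 157 \cdot 125 = 19625$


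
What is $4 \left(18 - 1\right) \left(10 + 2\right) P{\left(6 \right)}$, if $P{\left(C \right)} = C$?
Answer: $4896$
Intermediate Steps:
$4 \left(18 - 1\right) \left(10 + 2\right) P{\left(6 \right)} = 4 \left(18 - 1\right) \left(10 + 2\right) 6 = 4 \cdot 17 \cdot 12 \cdot 6 = 4 \cdot 204 \cdot 6 = 816 \cdot 6 = 4896$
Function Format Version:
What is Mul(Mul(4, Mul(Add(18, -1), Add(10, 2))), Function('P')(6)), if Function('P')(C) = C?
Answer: 4896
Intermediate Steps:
Mul(Mul(4, Mul(Add(18, -1), Add(10, 2))), Function('P')(6)) = Mul(Mul(4, Mul(Add(18, -1), Add(10, 2))), 6) = Mul(Mul(4, Mul(17, 12)), 6) = Mul(Mul(4, 204), 6) = Mul(816, 6) = 4896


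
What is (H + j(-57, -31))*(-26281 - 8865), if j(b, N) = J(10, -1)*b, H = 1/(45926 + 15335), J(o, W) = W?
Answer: -122725544188/61261 ≈ -2.0033e+6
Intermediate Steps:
H = 1/61261 ≈ 1.6324e-5
j(b, N) = -b
(H + j(-57, -31))*(-26281 - 8865) = (1/61261 - 1*(-57))*(-26281 - 8865) = (1/61261 + 57)*(-35146) = (3491878/61261)*(-35146) = -122725544188/61261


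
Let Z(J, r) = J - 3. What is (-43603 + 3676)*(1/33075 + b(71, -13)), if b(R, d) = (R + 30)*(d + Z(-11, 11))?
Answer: 1200412228916/11025 ≈ 1.0888e+8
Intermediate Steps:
Z(J, r) = -3 + J
b(R, d) = (-14 + d)*(30 + R) (b(R, d) = (R + 30)*(d + (-3 - 11)) = (30 + R)*(d - 14) = (30 + R)*(-14 + d) = (-14 + d)*(30 + R))
(-43603 + 3676)*(1/33075 + b(71, -13)) = (-43603 + 3676)*(1/33075 + (-420 - 14*71 + 30*(-13) + 71*(-13))) = -39927*(1/33075 + (-420 - 994 - 390 - 923)) = -39927*(1/33075 - 2727) = -39927*(-90195524/33075) = 1200412228916/11025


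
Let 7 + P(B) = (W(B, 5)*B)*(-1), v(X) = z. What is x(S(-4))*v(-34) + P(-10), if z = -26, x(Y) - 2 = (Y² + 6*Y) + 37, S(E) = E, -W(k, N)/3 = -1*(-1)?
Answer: -843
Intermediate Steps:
W(k, N) = -3 (W(k, N) = -(-3)*(-1) = -3*1 = -3)
x(Y) = 39 + Y² + 6*Y (x(Y) = 2 + ((Y² + 6*Y) + 37) = 2 + (37 + Y² + 6*Y) = 39 + Y² + 6*Y)
v(X) = -26
P(B) = -7 + 3*B (P(B) = -7 - 3*B*(-1) = -7 + 3*B)
x(S(-4))*v(-34) + P(-10) = (39 + (-4)² + 6*(-4))*(-26) + (-7 + 3*(-10)) = (39 + 16 - 24)*(-26) + (-7 - 30) = 31*(-26) - 37 = -806 - 37 = -843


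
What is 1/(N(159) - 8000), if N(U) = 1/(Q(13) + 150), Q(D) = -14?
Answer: -136/1087999 ≈ -0.00012500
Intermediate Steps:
N(U) = 1/136 (N(U) = 1/(-14 + 150) = 1/136)
1/(N(159) - 8000) = 1/(1/136 - 8000) = 1/(-1087999/136) = -136/1087999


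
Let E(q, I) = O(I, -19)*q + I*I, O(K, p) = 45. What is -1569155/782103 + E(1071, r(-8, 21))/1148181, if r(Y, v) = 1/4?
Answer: -447995035959/228062426576 ≈ -1.9644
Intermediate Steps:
r(Y, v) = ¼
E(q, I) = I² + 45*q (E(q, I) = 45*q + I*I = 45*q + I² = I² + 45*q)
-1569155/782103 + E(1071, r(-8, 21))/1148181 = -1569155/782103 + ((¼)² + 45*1071)/1148181 = -1569155*1/782103 + (1/16 + 48195)*(1/1148181) = -224165/111729 + (771121/16)*(1/1148181) = -224165/111729 + 771121/18370896 = -447995035959/228062426576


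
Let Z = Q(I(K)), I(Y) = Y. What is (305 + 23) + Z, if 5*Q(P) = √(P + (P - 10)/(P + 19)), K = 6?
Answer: 328 + √146/25 ≈ 328.48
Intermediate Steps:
Q(P) = √(P + (-10 + P)/(19 + P))/5 (Q(P) = √(P + (P - 10)/(P + 19))/5 = √(P + (-10 + P)/(19 + P))/5)
Z = √146/25 (Z = √((-10 + 6 + 6*(19 + 6))/(19 + 6))/5 = √((-10 + 6 + 6*25)/25)/5 = √((-10 + 6 + 150)/25)/5 = √((1/25)*146)/5 = √(146/25)/5 = (√146/5)/5 = √146/25 ≈ 0.48332)
(305 + 23) + Z = (305 + 23) + √146/25 = 328 + √146/25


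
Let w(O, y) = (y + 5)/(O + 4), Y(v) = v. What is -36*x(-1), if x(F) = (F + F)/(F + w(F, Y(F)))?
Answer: 216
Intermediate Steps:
w(O, y) = (5 + y)/(4 + O)
x(F) = 2*F/(F + (5 + F)/(4 + F)) (x(F) = (F + F)/(F + (5 + F)/(4 + F)) = (2*F)/(F + (5 + F)/(4 + F)) = 2*F/(F + (5 + F)/(4 + F)))
-36*x(-1) = -72*(-1)*(4 - 1)/(5 - 1 - (4 - 1)) = -72*(-1)*3/(5 - 1 - 1*3) = -72*(-1)*3/(5 - 1 - 3) = -72*(-1)*3/1 = -72*(-1)*3 = -36*(-6) = 216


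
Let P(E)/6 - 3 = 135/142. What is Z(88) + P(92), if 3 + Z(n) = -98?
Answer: -5488/71 ≈ -77.296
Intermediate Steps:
P(E) = 1683/71 (P(E) = 18 + 6*(135/142) = 18 + 405/71 = 1683/71)
Z(n) = -101 (Z(n) = -3 - 98 = -101)
Z(88) + P(92) = -101 + 1683/71 = -5488/71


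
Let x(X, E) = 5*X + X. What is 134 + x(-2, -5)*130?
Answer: -1426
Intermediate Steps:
x(X, E) = 6*X
134 + x(-2, -5)*130 = 134 + (6*(-2))*130 = 134 - 12*130 = 134 - 1560 = -1426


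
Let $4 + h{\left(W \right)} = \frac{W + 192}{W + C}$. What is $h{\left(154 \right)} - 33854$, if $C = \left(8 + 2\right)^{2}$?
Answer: $- \frac{4299793}{127} \approx -33857.0$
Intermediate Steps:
$C = 100$ ($C = 10^{2} = 100$)
$h{\left(W \right)} = -4 + \frac{192 + W}{100 + W}$ ($h{\left(W \right)} = -4 + \frac{W + 192}{W + 100} = -4 + \frac{192 + W}{100 + W}$)
$h{\left(154 \right)} - 33854 = \frac{-208 - 462}{100 + 154} - 33854 = \frac{-208 - 462}{254} - 33854 = \frac{1}{254} \left(-670\right) - 33854 = - \frac{335}{127} - 33854 = - \frac{4299793}{127}$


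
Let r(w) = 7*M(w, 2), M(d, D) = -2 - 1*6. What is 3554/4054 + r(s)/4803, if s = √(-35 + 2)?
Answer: 8421419/9735681 ≈ 0.86501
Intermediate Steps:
s = I*√33 (s = √(-33) = I*√33 ≈ 5.7446*I)
M(d, D) = -8 (M(d, D) = -2 - 6 = -8)
r(w) = -56 (r(w) = 7*(-8) = -56)
3554/4054 + r(s)/4803 = 3554/4054 - 56/4803 = 3554*(1/4054) - 56*1/4803 = 1777/2027 - 56/4803 = 8421419/9735681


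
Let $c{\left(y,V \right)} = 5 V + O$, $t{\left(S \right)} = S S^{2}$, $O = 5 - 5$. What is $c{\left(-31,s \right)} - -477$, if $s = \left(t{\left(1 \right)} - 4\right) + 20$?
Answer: $562$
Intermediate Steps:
$O = 0$ ($O = 5 - 5 = 0$)
$t{\left(S \right)} = S^{3}$
$s = 17$ ($s = \left(1^{3} - 4\right) + 20 = \left(1 - 4\right) + 20 = -3 + 20 = 17$)
$c{\left(y,V \right)} = 5 V$ ($c{\left(y,V \right)} = 5 V + 0 = 5 V$)
$c{\left(-31,s \right)} - -477 = 5 \cdot 17 - -477 = 85 + \left(-33 + 510\right) = 85 + 477 = 562$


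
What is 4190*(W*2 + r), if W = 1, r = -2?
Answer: 0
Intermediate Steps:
4190*(W*2 + r) = 4190*(1*2 - 2) = 4190*(2 - 2) = 4190*0 = 0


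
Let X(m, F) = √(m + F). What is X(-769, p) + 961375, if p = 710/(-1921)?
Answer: 961375 + I*√2839159239/1921 ≈ 9.6138e+5 + 27.738*I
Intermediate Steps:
p = -710/1921 (p = 710*(-1/1921) = -710/1921 ≈ -0.36960)
X(m, F) = √(F + m)
X(-769, p) + 961375 = √(-710/1921 - 769) + 961375 = √(-1477959/1921) + 961375 = I*√2839159239/1921 + 961375 = 961375 + I*√2839159239/1921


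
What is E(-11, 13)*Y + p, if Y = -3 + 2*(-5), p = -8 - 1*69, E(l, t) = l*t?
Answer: 1782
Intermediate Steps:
p = -77 (p = -8 - 69 = -77)
Y = -13 (Y = -3 - 10 = -13)
E(-11, 13)*Y + p = -11*13*(-13) - 77 = -143*(-13) - 77 = 1859 - 77 = 1782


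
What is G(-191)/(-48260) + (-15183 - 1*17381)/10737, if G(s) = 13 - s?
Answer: -393432247/129541905 ≈ -3.0371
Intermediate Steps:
G(-191)/(-48260) + (-15183 - 1*17381)/10737 = (13 - 1*(-191))/(-48260) + (-15183 - 1*17381)/10737 = (13 + 191)*(-1/48260) + (-15183 - 17381)*(1/10737) = 204*(-1/48260) - 32564*1/10737 = -51/12065 - 32564/10737 = -393432247/129541905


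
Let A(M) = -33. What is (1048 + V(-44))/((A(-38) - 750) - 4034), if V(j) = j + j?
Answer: -960/4817 ≈ -0.19929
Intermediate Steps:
V(j) = 2*j
(1048 + V(-44))/((A(-38) - 750) - 4034) = (1048 + 2*(-44))/((-33 - 750) - 4034) = (1048 - 88)/(-783 - 4034) = 960/(-4817) = 960*(-1/4817) = -960/4817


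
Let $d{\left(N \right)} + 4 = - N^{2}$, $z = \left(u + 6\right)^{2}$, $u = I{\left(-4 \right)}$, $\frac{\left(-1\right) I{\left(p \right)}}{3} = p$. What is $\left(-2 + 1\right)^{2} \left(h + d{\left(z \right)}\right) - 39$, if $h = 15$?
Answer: $-105004$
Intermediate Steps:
$I{\left(p \right)} = - 3 p$
$u = 12$ ($u = \left(-3\right) \left(-4\right) = 12$)
$z = 324$ ($z = \left(12 + 6\right)^{2} = 18^{2} = 324$)
$d{\left(N \right)} = -4 - N^{2}$
$\left(-2 + 1\right)^{2} \left(h + d{\left(z \right)}\right) - 39 = \left(-2 + 1\right)^{2} \left(15 - 104980\right) - 39 = \left(-1\right)^{2} \left(15 - 104980\right) - 39 = 1 \left(15 - 104980\right) - 39 = 1 \left(-104965\right) - 39 = -104965 - 39 = -105004$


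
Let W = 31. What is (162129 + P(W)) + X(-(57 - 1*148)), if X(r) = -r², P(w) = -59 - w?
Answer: 153758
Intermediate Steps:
(162129 + P(W)) + X(-(57 - 1*148)) = (162129 + (-59 - 1*31)) - (-(57 - 1*148))² = (162129 + (-59 - 31)) - (-(57 - 148))² = (162129 - 90) - (-1*(-91))² = 162039 - 1*91² = 162039 - 1*8281 = 162039 - 8281 = 153758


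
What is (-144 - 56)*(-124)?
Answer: 24800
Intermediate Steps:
(-144 - 56)*(-124) = -200*(-124) = 24800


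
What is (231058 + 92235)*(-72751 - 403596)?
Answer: -153999650671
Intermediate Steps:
(231058 + 92235)*(-72751 - 403596) = 323293*(-476347) = -153999650671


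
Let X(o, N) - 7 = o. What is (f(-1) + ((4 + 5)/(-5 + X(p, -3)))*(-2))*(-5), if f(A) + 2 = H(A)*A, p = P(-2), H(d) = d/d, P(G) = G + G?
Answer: -30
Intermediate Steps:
P(G) = 2*G
H(d) = 1
p = -4 (p = 2*(-2) = -4)
X(o, N) = 7 + o
f(A) = -2 + A (f(A) = -2 + 1*A = -2 + A)
(f(-1) + ((4 + 5)/(-5 + X(p, -3)))*(-2))*(-5) = ((-2 - 1) + ((4 + 5)/(-5 + (7 - 4)))*(-2))*(-5) = (-3 + (9/(-5 + 3))*(-2))*(-5) = (-3 + (9/(-2))*(-2))*(-5) = (-3 + (9*(-1/2))*(-2))*(-5) = (-3 - 9/2*(-2))*(-5) = (-3 + 9)*(-5) = 6*(-5) = -30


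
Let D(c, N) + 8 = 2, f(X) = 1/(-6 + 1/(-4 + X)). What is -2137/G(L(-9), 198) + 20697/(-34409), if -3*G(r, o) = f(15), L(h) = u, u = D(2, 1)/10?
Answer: -14338974102/378499 ≈ -37884.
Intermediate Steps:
D(c, N) = -6 (D(c, N) = -8 + 2 = -6)
u = -3/5 (u = -6/10 = -6*1/10 = -3/5 ≈ -0.60000)
L(h) = -3/5
G(r, o) = 11/195 (G(r, o) = -(4 - 1*15)/(3*(-25 + 6*15)) = -(4 - 15)/(3*(-25 + 90)) = -(-11)/(3*65) = -(-11)/195 = -1/3*(-11/65) = 11/195)
-2137/G(L(-9), 198) + 20697/(-34409) = -2137/11/195 + 20697/(-34409) = -2137*195/11 + 20697*(-1/34409) = -416715/11 - 20697/34409 = -14338974102/378499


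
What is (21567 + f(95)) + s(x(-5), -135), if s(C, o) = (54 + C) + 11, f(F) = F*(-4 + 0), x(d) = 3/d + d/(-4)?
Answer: 425053/20 ≈ 21253.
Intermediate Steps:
x(d) = 3/d - d/4 (x(d) = 3/d + d*(-1/4) = 3/d - d/4)
f(F) = -4*F (f(F) = F*(-4) = -4*F)
s(C, o) = 65 + C
(21567 + f(95)) + s(x(-5), -135) = (21567 - 4*95) + (65 + (3/(-5) - 1/4*(-5))) = (21567 - 380) + (65 + (3*(-1/5) + 5/4)) = 21187 + (65 + (-3/5 + 5/4)) = 21187 + (65 + 13/20) = 21187 + 1313/20 = 425053/20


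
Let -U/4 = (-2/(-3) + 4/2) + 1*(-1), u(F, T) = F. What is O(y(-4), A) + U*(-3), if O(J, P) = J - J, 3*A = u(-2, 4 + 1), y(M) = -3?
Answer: 20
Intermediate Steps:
A = -⅔ (A = (⅓)*(-2) = -⅔ ≈ -0.66667)
O(J, P) = 0
U = -20/3 (U = -4*((-2/(-3) + 4/2) + 1*(-1)) = -4*((-2*(-⅓) + 4*(½)) - 1) = -4*((⅔ + 2) - 1) = -4*(8/3 - 1) = -4*5/3 = -20/3 ≈ -6.6667)
O(y(-4), A) + U*(-3) = 0 - 20/3*(-3) = 0 + 20 = 20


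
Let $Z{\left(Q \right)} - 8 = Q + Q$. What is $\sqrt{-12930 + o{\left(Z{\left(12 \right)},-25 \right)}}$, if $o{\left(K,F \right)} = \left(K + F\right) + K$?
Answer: $i \sqrt{12891} \approx 113.54 i$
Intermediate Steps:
$Z{\left(Q \right)} = 8 + 2 Q$ ($Z{\left(Q \right)} = 8 + \left(Q + Q\right) = 8 + 2 Q$)
$o{\left(K,F \right)} = F + 2 K$ ($o{\left(K,F \right)} = \left(F + K\right) + K = F + 2 K$)
$\sqrt{-12930 + o{\left(Z{\left(12 \right)},-25 \right)}} = \sqrt{-12930 - \left(25 - 2 \left(8 + 2 \cdot 12\right)\right)} = \sqrt{-12930 - \left(25 - 2 \left(8 + 24\right)\right)} = \sqrt{-12930 + \left(-25 + 2 \cdot 32\right)} = \sqrt{-12930 + \left(-25 + 64\right)} = \sqrt{-12930 + 39} = \sqrt{-12891} = i \sqrt{12891}$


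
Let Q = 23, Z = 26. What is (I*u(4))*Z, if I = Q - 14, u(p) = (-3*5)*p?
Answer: -14040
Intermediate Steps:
u(p) = -15*p
I = 9 (I = 23 - 14 = 9)
(I*u(4))*Z = (9*(-15*4))*26 = (9*(-60))*26 = -540*26 = -14040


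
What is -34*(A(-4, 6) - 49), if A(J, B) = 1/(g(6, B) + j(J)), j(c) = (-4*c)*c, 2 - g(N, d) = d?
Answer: 3333/2 ≈ 1666.5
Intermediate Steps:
g(N, d) = 2 - d
j(c) = -4*c**2
A(J, B) = 1/(2 - B - 4*J**2) (A(J, B) = 1/((2 - B) - 4*J**2) = 1/(2 - B - 4*J**2))
-34*(A(-4, 6) - 49) = -34*(-1/(-2 + 6 + 4*(-4)**2) - 49) = -34*(-1/(-2 + 6 + 4*16) - 49) = -34*(-1/(-2 + 6 + 64) - 49) = -34*(-1/68 - 49) = -34*(-3333/68) = 3333/2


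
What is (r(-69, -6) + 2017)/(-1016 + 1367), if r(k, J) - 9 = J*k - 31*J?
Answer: 202/27 ≈ 7.4815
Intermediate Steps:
r(k, J) = 9 - 31*J + J*k (r(k, J) = 9 + (J*k - 31*J) = 9 + (-31*J + J*k) = 9 - 31*J + J*k)
(r(-69, -6) + 2017)/(-1016 + 1367) = ((9 - 31*(-6) - 6*(-69)) + 2017)/(-1016 + 1367) = ((9 + 186 + 414) + 2017)/351 = (609 + 2017)*(1/351) = 2626*(1/351) = 202/27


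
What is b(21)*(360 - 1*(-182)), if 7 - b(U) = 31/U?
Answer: 62872/21 ≈ 2993.9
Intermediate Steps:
b(U) = 7 - 31/U
b(21)*(360 - 1*(-182)) = (7 - 31/21)*(360 - 1*(-182)) = (7 - 31*1/21)*(360 + 182) = (7 - 31/21)*542 = (116/21)*542 = 62872/21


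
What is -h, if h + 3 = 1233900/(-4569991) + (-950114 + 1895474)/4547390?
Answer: 6363533194971/2078153137349 ≈ 3.0621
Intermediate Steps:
h = -6363533194971/2078153137349 (h = -3 + (1233900/(-4569991) + (-950114 + 1895474)/4547390) = -3 + (1233900*(-1/4569991) + 945360*(1/4547390)) = -3 + (-1233900/4569991 + 94536/454739) = -3 - 129073782924/2078153137349 = -6363533194971/2078153137349 ≈ -3.0621)
-h = -1*(-6363533194971/2078153137349) = 6363533194971/2078153137349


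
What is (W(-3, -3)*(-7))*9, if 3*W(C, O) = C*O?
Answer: -189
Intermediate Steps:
W(C, O) = C*O/3 (W(C, O) = (C*O)/3 = C*O/3)
(W(-3, -3)*(-7))*9 = (((⅓)*(-3)*(-3))*(-7))*9 = (3*(-7))*9 = -21*9 = -189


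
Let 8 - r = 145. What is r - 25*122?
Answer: -3187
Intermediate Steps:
r = -137 (r = 8 - 1*145 = 8 - 145 = -137)
r - 25*122 = -137 - 25*122 = -137 - 3050 = -3187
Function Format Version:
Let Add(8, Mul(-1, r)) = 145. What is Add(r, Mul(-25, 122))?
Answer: -3187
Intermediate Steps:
r = -137 (r = Add(8, Mul(-1, 145)) = Add(8, -145) = -137)
Add(r, Mul(-25, 122)) = Add(-137, Mul(-25, 122)) = Add(-137, -3050) = -3187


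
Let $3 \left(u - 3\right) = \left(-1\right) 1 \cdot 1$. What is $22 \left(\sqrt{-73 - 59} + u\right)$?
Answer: $\frac{176}{3} + 44 i \sqrt{33} \approx 58.667 + 252.76 i$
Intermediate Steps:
$u = \frac{8}{3}$ ($u = 3 + \frac{\left(-1\right) 1 \cdot 1}{3} = 3 + \frac{\left(-1\right) 1}{3} = 3 + \frac{1}{3} \left(-1\right) = 3 - \frac{1}{3} = \frac{8}{3} \approx 2.6667$)
$22 \left(\sqrt{-73 - 59} + u\right) = 22 \left(\sqrt{-73 - 59} + \frac{8}{3}\right) = 22 \left(\sqrt{-132} + \frac{8}{3}\right) = 22 \left(2 i \sqrt{33} + \frac{8}{3}\right) = 22 \left(\frac{8}{3} + 2 i \sqrt{33}\right) = \frac{176}{3} + 44 i \sqrt{33}$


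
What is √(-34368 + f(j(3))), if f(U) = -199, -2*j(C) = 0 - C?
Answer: I*√34567 ≈ 185.92*I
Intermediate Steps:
j(C) = C/2 (j(C) = -(0 - C)/2 = -(-1)*C/2 = C/2)
√(-34368 + f(j(3))) = √(-34368 - 199) = √(-34567) = I*√34567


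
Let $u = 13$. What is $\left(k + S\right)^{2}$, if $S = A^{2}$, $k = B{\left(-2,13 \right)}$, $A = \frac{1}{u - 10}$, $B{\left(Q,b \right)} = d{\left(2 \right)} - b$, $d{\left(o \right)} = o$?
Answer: $\frac{9604}{81} \approx 118.57$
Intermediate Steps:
$B{\left(Q,b \right)} = 2 - b$
$A = \frac{1}{3}$ ($A = \frac{1}{13 - 10} = \frac{1}{3} \approx 0.33333$)
$k = -11$ ($k = 2 - 13 = -11$)
$S = \frac{1}{9}$ ($S = \left(\frac{1}{3}\right)^{2} = \frac{1}{9} \approx 0.11111$)
$\left(k + S\right)^{2} = \left(-11 + \frac{1}{9}\right)^{2} = \left(- \frac{98}{9}\right)^{2} = \frac{9604}{81}$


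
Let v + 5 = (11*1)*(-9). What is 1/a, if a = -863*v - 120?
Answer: 1/89632 ≈ 1.1157e-5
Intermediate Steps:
v = -104 (v = -5 + (11*1)*(-9) = -5 + 11*(-9) = -5 - 99 = -104)
a = 89632 (a = -863*(-104) - 120 = 89752 - 120 = 89632)
1/a = 1/89632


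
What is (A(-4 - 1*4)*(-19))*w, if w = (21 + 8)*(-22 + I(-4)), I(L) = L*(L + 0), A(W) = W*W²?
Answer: -1692672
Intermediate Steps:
A(W) = W³
I(L) = L² (I(L) = L*L = L²)
w = -174 (w = (21 + 8)*(-22 + (-4)²) = 29*(-22 + 16) = 29*(-6) = -174)
(A(-4 - 1*4)*(-19))*w = ((-4 - 1*4)³*(-19))*(-174) = ((-4 - 4)³*(-19))*(-174) = ((-8)³*(-19))*(-174) = -512*(-19)*(-174) = 9728*(-174) = -1692672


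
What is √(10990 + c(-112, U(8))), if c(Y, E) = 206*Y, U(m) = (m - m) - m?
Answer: I*√12082 ≈ 109.92*I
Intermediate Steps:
U(m) = -m (U(m) = 0 - m = -m)
√(10990 + c(-112, U(8))) = √(10990 + 206*(-112)) = √(10990 - 23072) = √(-12082) = I*√12082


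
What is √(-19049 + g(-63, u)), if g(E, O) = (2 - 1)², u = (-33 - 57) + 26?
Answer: 2*I*√4762 ≈ 138.01*I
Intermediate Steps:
u = -64 (u = -90 + 26 = -64)
g(E, O) = 1 (g(E, O) = 1² = 1)
√(-19049 + g(-63, u)) = √(-19049 + 1) = √(-19048) = 2*I*√4762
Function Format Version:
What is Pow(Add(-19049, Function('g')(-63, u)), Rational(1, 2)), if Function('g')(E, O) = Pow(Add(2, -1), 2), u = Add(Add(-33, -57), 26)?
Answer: Mul(2, I, Pow(4762, Rational(1, 2))) ≈ Mul(138.01, I)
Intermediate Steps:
u = -64 (u = Add(-90, 26) = -64)
Function('g')(E, O) = 1 (Function('g')(E, O) = Pow(1, 2) = 1)
Pow(Add(-19049, Function('g')(-63, u)), Rational(1, 2)) = Pow(Add(-19049, 1), Rational(1, 2)) = Pow(-19048, Rational(1, 2)) = Mul(2, I, Pow(4762, Rational(1, 2)))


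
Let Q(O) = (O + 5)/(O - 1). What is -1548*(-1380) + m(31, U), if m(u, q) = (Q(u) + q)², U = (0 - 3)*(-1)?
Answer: 53406441/25 ≈ 2.1363e+6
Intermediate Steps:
U = 3 (U = -3*(-1) = 3)
Q(O) = (5 + O)/(-1 + O)
m(u, q) = (q + (5 + u)/(-1 + u))² (m(u, q) = ((5 + u)/(-1 + u) + q)² = (q + (5 + u)/(-1 + u))²)
-1548*(-1380) + m(31, U) = -1548*(-1380) + (5 + 31 + 3*(-1 + 31))²/(-1 + 31)² = 2136240 + (5 + 31 + 3*30)²/30² = 2136240 + (5 + 31 + 90)²/900 = 2136240 + (1/900)*126² = 2136240 + (1/900)*15876 = 2136240 + 441/25 = 53406441/25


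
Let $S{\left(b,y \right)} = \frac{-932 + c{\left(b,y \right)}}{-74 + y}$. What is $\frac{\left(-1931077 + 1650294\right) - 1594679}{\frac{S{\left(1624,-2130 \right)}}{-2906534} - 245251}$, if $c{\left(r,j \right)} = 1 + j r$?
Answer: $\frac{12014211327432432}{1571078139014987} \approx 7.6471$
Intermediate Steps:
$S{\left(b,y \right)} = \frac{-931 + b y}{-74 + y}$ ($S{\left(b,y \right)} = \frac{-932 + \left(1 + y b\right)}{-74 + y} = \frac{-932 + \left(1 + b y\right)}{-74 + y} = \frac{-931 + b y}{-74 + y}$)
$\frac{\left(-1931077 + 1650294\right) - 1594679}{\frac{S{\left(1624,-2130 \right)}}{-2906534} - 245251} = \frac{\left(-1931077 + 1650294\right) - 1594679}{\frac{\frac{1}{-74 - 2130} \left(-931 + 1624 \left(-2130\right)\right)}{-2906534} - 245251} = \frac{-280783 - 1594679}{\frac{-931 - 3459120}{-2204} \left(- \frac{1}{2906534}\right) - 245251} = - \frac{1875462}{\left(- \frac{1}{2204}\right) \left(-3460051\right) \left(- \frac{1}{2906534}\right) - 245251} = - \frac{1875462}{\frac{3460051}{2204} \left(- \frac{1}{2906534}\right) - 245251} = - \frac{1875462}{- \frac{3460051}{6406000936} - 245251} = - \frac{1875462}{- \frac{1571078139014987}{6406000936}} = \left(-1875462\right) \left(- \frac{6406000936}{1571078139014987}\right) = \frac{12014211327432432}{1571078139014987}$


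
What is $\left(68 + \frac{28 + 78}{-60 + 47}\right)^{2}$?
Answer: $\frac{605284}{169} \approx 3581.6$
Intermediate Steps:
$\left(68 + \frac{28 + 78}{-60 + 47}\right)^{2} = \left(68 + \frac{106}{-13}\right)^{2} = \left(68 + 106 \left(- \frac{1}{13}\right)\right)^{2} = \left(68 - \frac{106}{13}\right)^{2} = \left(\frac{778}{13}\right)^{2} = \frac{605284}{169}$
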